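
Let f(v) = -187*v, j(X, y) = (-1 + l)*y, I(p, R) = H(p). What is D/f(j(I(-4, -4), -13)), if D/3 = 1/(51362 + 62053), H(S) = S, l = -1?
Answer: -1/183807910 ≈ -5.4405e-9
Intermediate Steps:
I(p, R) = p
j(X, y) = -2*y (j(X, y) = (-1 - 1)*y = -2*y)
D = 1/37805 (D = 3/(51362 + 62053) = 3/113415 = 3*(1/113415) = 1/37805 ≈ 2.6452e-5)
D/f(j(I(-4, -4), -13)) = 1/(37805*((-(-374)*(-13)))) = 1/(37805*((-187*26))) = (1/37805)/(-4862) = (1/37805)*(-1/4862) = -1/183807910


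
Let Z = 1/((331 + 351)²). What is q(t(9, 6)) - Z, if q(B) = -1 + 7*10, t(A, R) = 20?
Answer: 32093555/465124 ≈ 69.000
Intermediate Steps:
q(B) = 69 (q(B) = -1 + 70 = 69)
Z = 1/465124 (Z = 1/(682²) = 1/465124 ≈ 2.1500e-6)
q(t(9, 6)) - Z = 69 - 1*1/465124 = 69 - 1/465124 = 32093555/465124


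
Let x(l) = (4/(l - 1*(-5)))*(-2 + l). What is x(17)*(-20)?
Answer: -600/11 ≈ -54.545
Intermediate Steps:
x(l) = 4*(-2 + l)/(5 + l) (x(l) = (4/(l + 5))*(-2 + l) = (4/(5 + l))*(-2 + l) = 4*(-2 + l)/(5 + l))
x(17)*(-20) = (4*(-2 + 17)/(5 + 17))*(-20) = (4*15/22)*(-20) = (4*(1/22)*15)*(-20) = (30/11)*(-20) = -600/11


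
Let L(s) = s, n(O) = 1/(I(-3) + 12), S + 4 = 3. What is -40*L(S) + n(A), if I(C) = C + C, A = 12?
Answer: 241/6 ≈ 40.167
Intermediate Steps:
I(C) = 2*C
S = -1 (S = -4 + 3 = -1)
n(O) = 1/6 (n(O) = 1/(2*(-3) + 12) = 1/(-6 + 12) = 1/6)
-40*L(S) + n(A) = -40*(-1) + 1/6 = 40 + 1/6 = 241/6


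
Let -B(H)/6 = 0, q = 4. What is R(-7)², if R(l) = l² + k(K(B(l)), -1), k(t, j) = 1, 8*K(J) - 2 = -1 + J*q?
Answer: 2500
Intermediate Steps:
B(H) = 0 (B(H) = -6*0 = 0)
K(J) = ⅛ + J/2 (K(J) = ¼ + (-1 + J*4)/8 = ¼ + (-1 + 4*J)/8 = ¼ + (-⅛ + J/2) = ⅛ + J/2)
R(l) = 1 + l² (R(l) = l² + 1 = 1 + l²)
R(-7)² = (1 + (-7)²)² = (1 + 49)² = 50² = 2500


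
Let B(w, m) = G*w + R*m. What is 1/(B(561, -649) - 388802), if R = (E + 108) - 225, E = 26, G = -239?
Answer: -1/463822 ≈ -2.1560e-6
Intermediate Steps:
R = -91 (R = (26 + 108) - 225 = 134 - 225 = -91)
B(w, m) = -239*w - 91*m
1/(B(561, -649) - 388802) = 1/((-239*561 - 91*(-649)) - 388802) = 1/((-134079 + 59059) - 388802) = 1/(-75020 - 388802) = 1/(-463822) = -1/463822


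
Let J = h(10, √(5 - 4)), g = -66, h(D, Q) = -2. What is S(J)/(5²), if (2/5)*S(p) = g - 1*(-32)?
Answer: -17/5 ≈ -3.4000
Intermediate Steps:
J = -2
S(p) = -85 (S(p) = 5*(-66 - 1*(-32))/2 = 5*(-66 + 32)/2 = (5/2)*(-34) = -85)
S(J)/(5²) = -85/(5²) = -85/25 = -85*1/25 = -17/5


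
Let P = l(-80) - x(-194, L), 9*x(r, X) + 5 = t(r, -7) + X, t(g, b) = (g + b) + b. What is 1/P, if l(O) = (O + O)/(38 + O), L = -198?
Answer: 21/1039 ≈ 0.020212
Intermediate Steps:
t(g, b) = g + 2*b (t(g, b) = (b + g) + b = g + 2*b)
x(r, X) = -19/9 + X/9 + r/9 (x(r, X) = -5/9 + ((r + 2*(-7)) + X)/9 = -5/9 + ((r - 14) + X)/9 = -5/9 + ((-14 + r) + X)/9 = -5/9 + (-14 + X + r)/9 = -5/9 + (-14/9 + X/9 + r/9) = -19/9 + X/9 + r/9)
l(O) = 2*O/(38 + O) (l(O) = (2*O)/(38 + O) = 2*O/(38 + O))
P = 1039/21 (P = 2*(-80)/(38 - 80) - (-19/9 + (1/9)*(-198) + (1/9)*(-194)) = 2*(-80)/(-42) - (-19/9 - 22 - 194/9) = 2*(-80)*(-1/42) - 1*(-137/3) = 80/21 + 137/3 = 1039/21 ≈ 49.476)
1/P = 1/(1039/21) = 21/1039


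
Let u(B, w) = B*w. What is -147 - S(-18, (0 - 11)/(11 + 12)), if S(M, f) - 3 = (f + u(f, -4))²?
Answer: -80439/529 ≈ -152.06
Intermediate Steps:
S(M, f) = 3 + 9*f² (S(M, f) = 3 + (f + f*(-4))² = 3 + (f - 4*f)² = 3 + (-3*f)² = 3 + 9*f²)
-147 - S(-18, (0 - 11)/(11 + 12)) = -147 - (3 + 9*((0 - 11)/(11 + 12))²) = -147 - (3 + 9*(-11/23)²) = -147 - (3 + 9*(121/529)) = -147 - (3 + 1089/529) = -147 - 1*2676/529 = -147 - 2676/529 = -80439/529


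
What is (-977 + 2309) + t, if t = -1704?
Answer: -372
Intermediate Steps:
(-977 + 2309) + t = (-977 + 2309) - 1704 = 1332 - 1704 = -372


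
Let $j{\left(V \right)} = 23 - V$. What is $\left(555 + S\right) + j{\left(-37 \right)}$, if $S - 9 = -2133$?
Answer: $-1509$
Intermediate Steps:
$S = -2124$ ($S = 9 - 2133 = -2124$)
$\left(555 + S\right) + j{\left(-37 \right)} = \left(555 - 2124\right) + \left(23 - -37\right) = -1569 + \left(23 + 37\right) = -1569 + 60 = -1509$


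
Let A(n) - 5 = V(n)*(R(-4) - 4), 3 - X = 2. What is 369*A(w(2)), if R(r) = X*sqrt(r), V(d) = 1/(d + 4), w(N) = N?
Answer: 1599 + 123*I ≈ 1599.0 + 123.0*I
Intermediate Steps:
V(d) = 1/(4 + d)
X = 1 (X = 3 - 1*2 = 3 - 2 = 1)
R(r) = sqrt(r) (R(r) = 1*sqrt(r) = sqrt(r))
A(n) = 5 + (-4 + 2*I)/(4 + n) (A(n) = 5 + (sqrt(-4) - 4)/(4 + n) = 5 + (2*I - 4)/(4 + n) = 5 + (-4 + 2*I)/(4 + n))
369*A(w(2)) = 369*((16 + 2*I + 5*2)/(4 + 2)) = 369*((16 + 2*I + 10)/6) = 369*((26 + 2*I)/6) = 369*(13/3 + I/3) = 1599 + 123*I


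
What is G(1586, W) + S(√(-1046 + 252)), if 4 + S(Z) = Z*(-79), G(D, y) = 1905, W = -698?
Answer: 1901 - 79*I*√794 ≈ 1901.0 - 2226.1*I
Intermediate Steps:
S(Z) = -4 - 79*Z (S(Z) = -4 + Z*(-79) = -4 - 79*Z)
G(1586, W) + S(√(-1046 + 252)) = 1905 + (-4 - 79*√(-1046 + 252)) = 1905 + (-4 - 79*I*√794) = 1901 - 79*I*√794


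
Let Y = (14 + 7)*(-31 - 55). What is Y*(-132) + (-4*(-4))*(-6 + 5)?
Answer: 238376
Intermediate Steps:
Y = -1806 (Y = 21*(-86) = -1806)
Y*(-132) + (-4*(-4))*(-6 + 5) = -1806*(-132) + (-4*(-4))*(-6 + 5) = 238392 + 16*(-1) = 238392 - 16 = 238376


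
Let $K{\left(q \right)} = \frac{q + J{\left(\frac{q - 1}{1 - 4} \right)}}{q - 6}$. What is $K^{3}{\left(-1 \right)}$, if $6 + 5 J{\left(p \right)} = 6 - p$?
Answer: $\frac{4913}{1157625} \approx 0.004244$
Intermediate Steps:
$J{\left(p \right)} = - \frac{p}{5}$ ($J{\left(p \right)} = - \frac{6}{5} + \frac{6 - p}{5} = - \frac{6}{5} - \left(- \frac{6}{5} + \frac{p}{5}\right) = - \frac{p}{5}$)
$K{\left(q \right)} = \frac{- \frac{1}{15} + \frac{16 q}{15}}{-6 + q}$ ($K{\left(q \right)} = \frac{q - \frac{\left(q - 1\right) \frac{1}{1 - 4}}{5}}{q - 6} = \frac{q - \frac{\left(-1 + q\right) \frac{1}{-3}}{5}}{-6 + q} = \frac{q - \frac{\left(-1 + q\right) \left(- \frac{1}{3}\right)}{5}}{-6 + q} = \frac{q - \frac{\frac{1}{3} - \frac{q}{3}}{5}}{-6 + q} = \frac{q + \left(- \frac{1}{15} + \frac{q}{15}\right)}{-6 + q} = \frac{- \frac{1}{15} + \frac{16 q}{15}}{-6 + q}$)
$K^{3}{\left(-1 \right)} = \left(\frac{-1 + 16 \left(-1\right)}{15 \left(-6 - 1\right)}\right)^{3} = \left(\frac{-1 - 16}{15 \left(-7\right)}\right)^{3} = \left(\frac{1}{15} \left(- \frac{1}{7}\right) \left(-17\right)\right)^{3} = \left(\frac{17}{105}\right)^{3} = \frac{4913}{1157625}$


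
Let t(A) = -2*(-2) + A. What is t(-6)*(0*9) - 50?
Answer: -50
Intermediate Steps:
t(A) = 4 + A
t(-6)*(0*9) - 50 = (4 - 6)*(0*9) - 50 = -2*0 - 50 = 0 - 50 = -50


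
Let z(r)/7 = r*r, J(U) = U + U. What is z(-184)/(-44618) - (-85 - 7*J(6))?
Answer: 521675/3187 ≈ 163.69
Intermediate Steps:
J(U) = 2*U
z(r) = 7*r² (z(r) = 7*(r*r) = 7*r²)
z(-184)/(-44618) - (-85 - 7*J(6)) = (7*(-184)²)/(-44618) - (-85 - 14*6) = (7*33856)*(-1/44618) - (-85 - 7*12) = 236992*(-1/44618) - (-85 - 84) = -16928/3187 - 1*(-169) = -16928/3187 + 169 = 521675/3187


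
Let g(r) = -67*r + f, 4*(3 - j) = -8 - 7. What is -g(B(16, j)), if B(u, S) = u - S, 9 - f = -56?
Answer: 2219/4 ≈ 554.75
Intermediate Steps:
f = 65 (f = 9 - 1*(-56) = 9 + 56 = 65)
j = 27/4 (j = 3 - (-8 - 7)/4 = 3 - ¼*(-15) = 3 + 15/4 = 27/4 ≈ 6.7500)
g(r) = 65 - 67*r (g(r) = -67*r + 65 = 65 - 67*r)
-g(B(16, j)) = -(65 - 67*(16 - 1*27/4)) = -(65 - 67*(16 - 27/4)) = -(65 - 67*37/4) = -(65 - 2479/4) = -1*(-2219/4) = 2219/4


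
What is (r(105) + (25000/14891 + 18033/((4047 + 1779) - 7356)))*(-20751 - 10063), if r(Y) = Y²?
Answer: -1288820362187743/3797205 ≈ -3.3941e+8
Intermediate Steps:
(r(105) + (25000/14891 + 18033/((4047 + 1779) - 7356)))*(-20751 - 10063) = (105² + (25000/14891 + 18033/((4047 + 1779) - 7356)))*(-20751 - 10063) = (11025 + (25000*(1/14891) + 18033/(5826 - 7356)))*(-30814) = (11025 + (25000/14891 + 18033/(-1530)))*(-30814) = (11025 + (25000/14891 + 18033*(-1/1530)))*(-30814) = (11025 + (25000/14891 - 6011/510))*(-30814) = (11025 - 76759801/7594410)*(-30814) = (83651610449/7594410)*(-30814) = -1288820362187743/3797205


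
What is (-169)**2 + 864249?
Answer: 892810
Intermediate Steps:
(-169)**2 + 864249 = 28561 + 864249 = 892810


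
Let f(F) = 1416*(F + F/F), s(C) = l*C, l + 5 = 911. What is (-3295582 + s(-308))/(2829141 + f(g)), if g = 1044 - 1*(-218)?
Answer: -3574630/4617549 ≈ -0.77414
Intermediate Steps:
l = 906 (l = -5 + 911 = 906)
s(C) = 906*C
g = 1262 (g = 1044 + 218 = 1262)
f(F) = 1416 + 1416*F (f(F) = 1416*(F + 1) = 1416*(1 + F) = 1416 + 1416*F)
(-3295582 + s(-308))/(2829141 + f(g)) = (-3295582 + 906*(-308))/(2829141 + (1416 + 1416*1262)) = (-3295582 - 279048)/(2829141 + (1416 + 1786992)) = -3574630/(2829141 + 1788408) = -3574630/4617549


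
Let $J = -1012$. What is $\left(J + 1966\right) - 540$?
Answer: $414$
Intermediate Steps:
$\left(J + 1966\right) - 540 = \left(-1012 + 1966\right) - 540 = 954 - 540 = 414$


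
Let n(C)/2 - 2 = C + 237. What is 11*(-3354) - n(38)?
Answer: -37448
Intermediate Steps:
n(C) = 478 + 2*C (n(C) = 4 + 2*(C + 237) = 4 + 2*(237 + C) = 4 + (474 + 2*C) = 478 + 2*C)
11*(-3354) - n(38) = 11*(-3354) - (478 + 2*38) = -36894 - (478 + 76) = -36894 - 1*554 = -36894 - 554 = -37448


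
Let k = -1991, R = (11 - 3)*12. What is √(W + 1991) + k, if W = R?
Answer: -1991 + √2087 ≈ -1945.3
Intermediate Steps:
R = 96 (R = 8*12 = 96)
W = 96
√(W + 1991) + k = √(96 + 1991) - 1991 = √2087 - 1991 = -1991 + √2087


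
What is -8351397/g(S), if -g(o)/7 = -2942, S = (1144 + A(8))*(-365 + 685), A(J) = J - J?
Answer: -8351397/20594 ≈ -405.53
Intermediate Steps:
A(J) = 0
S = 366080 (S = (1144 + 0)*(-365 + 685) = 1144*320 = 366080)
g(o) = 20594 (g(o) = -7*(-2942) = 20594)
-8351397/g(S) = -8351397/20594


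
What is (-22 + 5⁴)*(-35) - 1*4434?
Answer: -25539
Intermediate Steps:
(-22 + 5⁴)*(-35) - 1*4434 = (-22 + 625)*(-35) - 4434 = 603*(-35) - 4434 = -21105 - 4434 = -25539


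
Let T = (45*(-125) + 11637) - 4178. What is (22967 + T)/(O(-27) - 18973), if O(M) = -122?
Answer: -8267/6365 ≈ -1.2988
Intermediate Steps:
T = 1834 (T = (-5625 + 11637) - 4178 = 6012 - 4178 = 1834)
(22967 + T)/(O(-27) - 18973) = (22967 + 1834)/(-122 - 18973) = 24801/(-19095) = 24801*(-1/19095) = -8267/6365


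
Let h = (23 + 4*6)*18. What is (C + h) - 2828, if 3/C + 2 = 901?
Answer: -1781815/899 ≈ -1982.0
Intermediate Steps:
C = 3/899 (C = 3/(-2 + 901) = 3/899 ≈ 0.0033370)
h = 846 (h = (23 + 24)*18 = 47*18 = 846)
(C + h) - 2828 = (3/899 + 846) - 2828 = 760557/899 - 2828 = -1781815/899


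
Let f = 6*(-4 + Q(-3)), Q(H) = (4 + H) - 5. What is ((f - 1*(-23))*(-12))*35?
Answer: 10500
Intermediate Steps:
Q(H) = -1 + H
f = -48 (f = 6*(-4 + (-1 - 3)) = 6*(-4 - 4) = 6*(-8) = -48)
((f - 1*(-23))*(-12))*35 = ((-48 - 1*(-23))*(-12))*35 = ((-48 + 23)*(-12))*35 = -25*(-12)*35 = 300*35 = 10500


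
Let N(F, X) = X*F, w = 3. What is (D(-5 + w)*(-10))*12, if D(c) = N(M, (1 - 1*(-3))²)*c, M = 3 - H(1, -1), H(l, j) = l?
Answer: 7680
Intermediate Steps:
M = 2 (M = 3 - 1*1 = 3 - 1 = 2)
N(F, X) = F*X
D(c) = 32*c (D(c) = (2*(1 - 1*(-3))²)*c = (2*(1 + 3)²)*c = (2*4²)*c = (2*16)*c = 32*c)
(D(-5 + w)*(-10))*12 = ((32*(-5 + 3))*(-10))*12 = ((32*(-2))*(-10))*12 = -64*(-10)*12 = 640*12 = 7680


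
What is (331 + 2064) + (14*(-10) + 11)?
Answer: 2266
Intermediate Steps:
(331 + 2064) + (14*(-10) + 11) = 2395 + (-140 + 11) = 2395 - 129 = 2266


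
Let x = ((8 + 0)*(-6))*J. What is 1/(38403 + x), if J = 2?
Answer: 1/38307 ≈ 2.6105e-5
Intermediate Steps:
x = -96 (x = ((8 + 0)*(-6))*2 = (8*(-6))*2 = -48*2 = -96)
1/(38403 + x) = 1/(38403 - 96) = 1/38307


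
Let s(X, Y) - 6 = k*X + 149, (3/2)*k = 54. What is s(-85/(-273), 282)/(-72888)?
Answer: -15125/6632808 ≈ -0.0022803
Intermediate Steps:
k = 36 (k = (2/3)*54 = 36)
s(X, Y) = 155 + 36*X (s(X, Y) = 6 + (36*X + 149) = 6 + (149 + 36*X) = 155 + 36*X)
s(-85/(-273), 282)/(-72888) = (155 + 36*(-85/(-273)))/(-72888) = (155 + 36*(-85*(-1/273)))*(-1/72888) = (155 + 36*(85/273))*(-1/72888) = (155 + 1020/91)*(-1/72888) = (15125/91)*(-1/72888) = -15125/6632808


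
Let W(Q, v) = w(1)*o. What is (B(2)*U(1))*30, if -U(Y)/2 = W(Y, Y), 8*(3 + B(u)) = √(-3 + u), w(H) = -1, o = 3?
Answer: -540 + 45*I/2 ≈ -540.0 + 22.5*I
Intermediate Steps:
W(Q, v) = -3 (W(Q, v) = -1*3 = -3)
B(u) = -3 + √(-3 + u)/8
U(Y) = 6 (U(Y) = -2*(-3) = 6)
(B(2)*U(1))*30 = ((-3 + √(-3 + 2)/8)*6)*30 = ((-3 + √(-1)/8)*6)*30 = ((-3 + I/8)*6)*30 = (-18 + 3*I/4)*30 = -540 + 45*I/2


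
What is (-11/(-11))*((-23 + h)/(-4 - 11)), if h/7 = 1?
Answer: 16/15 ≈ 1.0667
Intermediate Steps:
h = 7 (h = 7*1 = 7)
(-11/(-11))*((-23 + h)/(-4 - 11)) = (-11/(-11))*((-23 + 7)/(-4 - 11)) = (-11*(-1/11))*(-16/(-15)) = 1*(-16*(-1/15)) = 1*(16/15) = 16/15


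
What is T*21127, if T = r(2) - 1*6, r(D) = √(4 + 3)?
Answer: -126762 + 21127*√7 ≈ -70865.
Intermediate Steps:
r(D) = √7
T = -6 + √7 (T = √7 - 1*6 = √7 - 6 = -6 + √7 ≈ -3.3542)
T*21127 = (-6 + √7)*21127 = -126762 + 21127*√7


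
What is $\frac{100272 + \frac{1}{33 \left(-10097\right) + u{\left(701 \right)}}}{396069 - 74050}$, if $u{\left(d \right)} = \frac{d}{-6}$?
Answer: $\frac{200534674698}{644008052233} \approx 0.31139$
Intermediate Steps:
$u{\left(d \right)} = - \frac{d}{6}$ ($u{\left(d \right)} = d \left(- \frac{1}{6}\right) = - \frac{d}{6}$)
$\frac{100272 + \frac{1}{33 \left(-10097\right) + u{\left(701 \right)}}}{396069 - 74050} = \frac{100272 + \frac{1}{33 \left(-10097\right) - \frac{701}{6}}}{396069 - 74050} = \frac{100272 + \frac{1}{-333201 - \frac{701}{6}}}{322019} = \left(100272 + \frac{1}{- \frac{1999907}{6}}\right) \frac{1}{322019} = \left(100272 - \frac{6}{1999907}\right) \frac{1}{322019} = \frac{200534674698}{1999907} \cdot \frac{1}{322019} = \frac{200534674698}{644008052233}$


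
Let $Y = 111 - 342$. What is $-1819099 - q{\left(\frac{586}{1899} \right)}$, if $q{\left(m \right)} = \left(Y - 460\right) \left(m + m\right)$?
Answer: $- \frac{3453659149}{1899} \approx -1.8187 \cdot 10^{6}$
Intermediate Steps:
$Y = -231$
$q{\left(m \right)} = - 1382 m$ ($q{\left(m \right)} = \left(-231 - 460\right) \left(m + m\right) = - 691 \cdot 2 m = - 1382 m$)
$-1819099 - q{\left(\frac{586}{1899} \right)} = -1819099 - - 1382 \cdot \frac{586}{1899} = -1819099 - - 1382 \cdot 586 \cdot \frac{1}{1899} = -1819099 - \left(-1382\right) \frac{586}{1899} = -1819099 - - \frac{809852}{1899} = -1819099 + \frac{809852}{1899} = - \frac{3453659149}{1899}$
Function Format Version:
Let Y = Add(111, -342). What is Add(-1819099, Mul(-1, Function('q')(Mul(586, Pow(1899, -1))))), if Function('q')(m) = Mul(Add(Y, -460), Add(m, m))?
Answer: Rational(-3453659149, 1899) ≈ -1.8187e+6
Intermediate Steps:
Y = -231
Function('q')(m) = Mul(-1382, m) (Function('q')(m) = Mul(Add(-231, -460), Add(m, m)) = Mul(-691, Mul(2, m)) = Mul(-1382, m))
Add(-1819099, Mul(-1, Function('q')(Mul(586, Pow(1899, -1))))) = Add(-1819099, Mul(-1, Mul(-1382, Mul(586, Pow(1899, -1))))) = Add(-1819099, Mul(-1, Mul(-1382, Mul(586, Rational(1, 1899))))) = Add(-1819099, Mul(-1, Mul(-1382, Rational(586, 1899)))) = Add(-1819099, Mul(-1, Rational(-809852, 1899))) = Add(-1819099, Rational(809852, 1899)) = Rational(-3453659149, 1899)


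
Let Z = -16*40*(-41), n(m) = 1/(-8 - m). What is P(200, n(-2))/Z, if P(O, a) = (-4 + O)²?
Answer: 2401/1640 ≈ 1.4640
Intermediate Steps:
Z = 26240 (Z = -640*(-41) = 26240)
P(200, n(-2))/Z = (-4 + 200)²/26240 = 196²*(1/26240) = 38416*(1/26240) = 2401/1640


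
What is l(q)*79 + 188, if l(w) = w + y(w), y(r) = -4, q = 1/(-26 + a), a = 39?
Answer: -1585/13 ≈ -121.92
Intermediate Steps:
q = 1/13 (q = 1/(-26 + 39) = 1/13 ≈ 0.076923)
l(w) = -4 + w (l(w) = w - 4 = -4 + w)
l(q)*79 + 188 = (-4 + 1/13)*79 + 188 = -51/13*79 + 188 = -4029/13 + 188 = -1585/13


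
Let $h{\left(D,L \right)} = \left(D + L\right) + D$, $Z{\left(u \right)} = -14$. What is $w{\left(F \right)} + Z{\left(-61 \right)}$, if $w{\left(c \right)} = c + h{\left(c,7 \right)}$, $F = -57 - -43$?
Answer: $-49$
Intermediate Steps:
$h{\left(D,L \right)} = L + 2 D$
$F = -14$ ($F = -57 + 43 = -14$)
$w{\left(c \right)} = 7 + 3 c$ ($w{\left(c \right)} = c + \left(7 + 2 c\right) = 7 + 3 c$)
$w{\left(F \right)} + Z{\left(-61 \right)} = \left(7 + 3 \left(-14\right)\right) - 14 = \left(7 - 42\right) - 14 = -35 - 14 = -49$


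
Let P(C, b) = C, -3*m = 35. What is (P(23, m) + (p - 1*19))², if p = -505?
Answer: 251001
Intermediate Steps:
m = -35/3 (m = -⅓*35 = -35/3 ≈ -11.667)
(P(23, m) + (p - 1*19))² = (23 + (-505 - 1*19))² = (23 + (-505 - 19))² = (23 - 524)² = (-501)² = 251001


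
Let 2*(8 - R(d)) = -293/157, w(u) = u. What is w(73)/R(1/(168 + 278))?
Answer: 22922/2805 ≈ 8.1718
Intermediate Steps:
R(d) = 2805/314 (R(d) = 8 - (-293)/(2*157) = 8 - 1/2*(-293/157) = 8 + 293/314 = 2805/314)
w(73)/R(1/(168 + 278)) = 73/(2805/314) = 73*(314/2805) = 22922/2805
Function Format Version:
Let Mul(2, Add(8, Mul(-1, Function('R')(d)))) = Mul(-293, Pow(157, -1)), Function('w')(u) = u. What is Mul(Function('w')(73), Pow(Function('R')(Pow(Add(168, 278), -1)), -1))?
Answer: Rational(22922, 2805) ≈ 8.1718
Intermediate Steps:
Function('R')(d) = Rational(2805, 314) (Function('R')(d) = Add(8, Mul(Rational(-1, 2), Mul(-293, Pow(157, -1)))) = Add(8, Mul(Rational(-1, 2), Mul(-293, Rational(1, 157)))) = Add(8, Mul(Rational(-1, 2), Rational(-293, 157))) = Add(8, Rational(293, 314)) = Rational(2805, 314))
Mul(Function('w')(73), Pow(Function('R')(Pow(Add(168, 278), -1)), -1)) = Mul(73, Pow(Rational(2805, 314), -1)) = Mul(73, Rational(314, 2805)) = Rational(22922, 2805)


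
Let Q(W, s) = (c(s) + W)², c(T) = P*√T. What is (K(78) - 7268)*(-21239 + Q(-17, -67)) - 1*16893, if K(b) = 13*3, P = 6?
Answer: 168867005 + 1474716*I*√67 ≈ 1.6887e+8 + 1.2071e+7*I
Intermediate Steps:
c(T) = 6*√T
K(b) = 39
Q(W, s) = (W + 6*√s)² (Q(W, s) = (6*√s + W)² = (W + 6*√s)²)
(K(78) - 7268)*(-21239 + Q(-17, -67)) - 1*16893 = (39 - 7268)*(-21239 + (-17 + 6*√(-67))²) - 1*16893 = -7229*(-21239 + (-17 + 6*(I*√67))²) - 16893 = -7229*(-21239 + (-17 + 6*I*√67)²) - 16893 = (153536731 - 7229*(-17 + 6*I*√67)²) - 16893 = 153519838 - 7229*(-17 + 6*I*√67)²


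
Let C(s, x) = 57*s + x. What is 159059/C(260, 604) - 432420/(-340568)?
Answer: 7605006449/656615104 ≈ 11.582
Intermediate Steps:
C(s, x) = x + 57*s
159059/C(260, 604) - 432420/(-340568) = 159059/(604 + 57*260) - 432420/(-340568) = 159059/(604 + 14820) - 432420*(-1/340568) = 159059/15424 + 108105/85142 = 7605006449/656615104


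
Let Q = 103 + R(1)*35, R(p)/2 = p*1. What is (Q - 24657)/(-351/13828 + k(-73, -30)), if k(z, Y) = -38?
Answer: 338564752/525815 ≈ 643.89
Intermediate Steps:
R(p) = 2*p (R(p) = 2*(p*1) = 2*p)
Q = 173 (Q = 103 + (2*1)*35 = 103 + 2*35 = 103 + 70 = 173)
(Q - 24657)/(-351/13828 + k(-73, -30)) = (173 - 24657)/(-351/13828 - 38) = -24484/(-351*1/13828 - 38) = -24484/(-351/13828 - 38) = -24484/(-525815/13828) = -24484*(-13828/525815) = 338564752/525815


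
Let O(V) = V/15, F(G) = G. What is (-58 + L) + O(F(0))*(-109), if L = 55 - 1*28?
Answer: -31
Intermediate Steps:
L = 27 (L = 55 - 28 = 27)
O(V) = V/15 (O(V) = V*(1/15) = V/15)
(-58 + L) + O(F(0))*(-109) = (-58 + 27) + ((1/15)*0)*(-109) = -31 + 0*(-109) = -31 + 0 = -31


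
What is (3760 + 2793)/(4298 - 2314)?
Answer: 6553/1984 ≈ 3.3029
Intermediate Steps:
(3760 + 2793)/(4298 - 2314) = 6553/1984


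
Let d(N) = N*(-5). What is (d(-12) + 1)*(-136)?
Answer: -8296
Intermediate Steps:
d(N) = -5*N
(d(-12) + 1)*(-136) = (-5*(-12) + 1)*(-136) = (60 + 1)*(-136) = 61*(-136) = -8296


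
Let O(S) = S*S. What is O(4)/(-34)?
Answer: -8/17 ≈ -0.47059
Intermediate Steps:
O(S) = S²
O(4)/(-34) = 4²/(-34) = -1/34*16 = -8/17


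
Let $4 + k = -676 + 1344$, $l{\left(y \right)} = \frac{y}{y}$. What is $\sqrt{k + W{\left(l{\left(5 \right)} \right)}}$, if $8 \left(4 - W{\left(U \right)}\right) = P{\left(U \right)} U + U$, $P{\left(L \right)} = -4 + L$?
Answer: $\frac{9 \sqrt{33}}{2} \approx 25.851$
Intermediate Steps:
$l{\left(y \right)} = 1$
$k = 664$ ($k = -4 + \left(-676 + 1344\right) = -4 + 668 = 664$)
$W{\left(U \right)} = 4 - \frac{U}{8} - \frac{U \left(-4 + U\right)}{8}$ ($W{\left(U \right)} = 4 - \frac{\left(-4 + U\right) U + U}{8} = 4 - \frac{U \left(-4 + U\right) + U}{8} = 4 - \frac{U + U \left(-4 + U\right)}{8} = 4 - \left(\frac{U}{8} + \frac{U \left(-4 + U\right)}{8}\right) = 4 - \frac{U}{8} - \frac{U \left(-4 + U\right)}{8}$)
$\sqrt{k + W{\left(l{\left(5 \right)} \right)}} = \sqrt{664 - \left(- \frac{31}{8} + \frac{-4 + 1}{8}\right)} = \sqrt{664 - \left(- \frac{31}{8} - \frac{3}{8}\right)} = \sqrt{664 + \left(4 - \frac{1}{8} + \frac{3}{8}\right)} = \sqrt{664 + \frac{17}{4}} = \sqrt{\frac{2673}{4}} = \frac{9 \sqrt{33}}{2}$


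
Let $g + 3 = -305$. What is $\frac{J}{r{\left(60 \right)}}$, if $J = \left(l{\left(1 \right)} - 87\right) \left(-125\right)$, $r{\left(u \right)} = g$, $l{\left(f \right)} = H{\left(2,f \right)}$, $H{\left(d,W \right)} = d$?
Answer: $- \frac{10625}{308} \approx -34.497$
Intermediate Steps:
$g = -308$ ($g = -3 - 305 = -308$)
$l{\left(f \right)} = 2$
$r{\left(u \right)} = -308$
$J = 10625$ ($J = \left(2 - 87\right) \left(-125\right) = \left(-85\right) \left(-125\right) = 10625$)
$\frac{J}{r{\left(60 \right)}} = \frac{10625}{-308} = 10625 \left(- \frac{1}{308}\right) = - \frac{10625}{308}$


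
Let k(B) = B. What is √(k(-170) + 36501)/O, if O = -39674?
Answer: -√36331/39674 ≈ -0.0048043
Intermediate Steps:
√(k(-170) + 36501)/O = √(-170 + 36501)/(-39674) = √36331*(-1/39674) = -√36331/39674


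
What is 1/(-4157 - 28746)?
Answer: -1/32903 ≈ -3.0392e-5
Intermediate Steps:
1/(-4157 - 28746) = 1/(-32903) = -1/32903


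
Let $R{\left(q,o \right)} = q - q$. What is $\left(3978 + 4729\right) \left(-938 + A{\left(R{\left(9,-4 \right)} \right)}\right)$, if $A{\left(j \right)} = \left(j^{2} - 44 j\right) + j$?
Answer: $-8167166$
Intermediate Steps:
$R{\left(q,o \right)} = 0$
$A{\left(j \right)} = j^{2} - 43 j$
$\left(3978 + 4729\right) \left(-938 + A{\left(R{\left(9,-4 \right)} \right)}\right) = \left(3978 + 4729\right) \left(-938 + 0 \left(-43 + 0\right)\right) = 8707 \left(-938 + 0 \left(-43\right)\right) = 8707 \left(-938 + 0\right) = 8707 \left(-938\right) = -8167166$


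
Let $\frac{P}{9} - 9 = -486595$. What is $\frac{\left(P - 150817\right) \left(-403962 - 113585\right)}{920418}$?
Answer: $\frac{2344535006777}{920418} \approx 2.5473 \cdot 10^{6}$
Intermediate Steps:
$P = -4379274$ ($P = 81 + 9 \left(-486595\right) = 81 - 4379355 = -4379274$)
$\frac{\left(P - 150817\right) \left(-403962 - 113585\right)}{920418} = \frac{\left(-4379274 - 150817\right) \left(-403962 - 113585\right)}{920418} = \left(-4530091\right) \left(-517547\right) \frac{1}{920418} = 2344535006777 \cdot \frac{1}{920418} = \frac{2344535006777}{920418}$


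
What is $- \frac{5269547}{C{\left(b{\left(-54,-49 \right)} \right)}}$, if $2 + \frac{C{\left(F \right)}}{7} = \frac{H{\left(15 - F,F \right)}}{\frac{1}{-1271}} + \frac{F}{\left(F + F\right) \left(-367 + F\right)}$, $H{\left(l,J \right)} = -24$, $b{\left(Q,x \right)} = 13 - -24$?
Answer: $- \frac{3477901020}{140919233} \approx -24.68$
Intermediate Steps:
$b{\left(Q,x \right)} = 37$ ($b{\left(Q,x \right)} = 13 + 24 = 37$)
$C{\left(F \right)} = 213514 + \frac{7}{2 \left(-367 + F\right)}$ ($C{\left(F \right)} = -14 + 7 \left(- \frac{24}{\frac{1}{-1271}} + \frac{F}{\left(F + F\right) \left(-367 + F\right)}\right) = -14 + 7 \left(- \frac{24}{- \frac{1}{1271}} + \frac{F}{2 F \left(-367 + F\right)}\right) = -14 + 7 \left(\left(-24\right) \left(-1271\right) + \frac{F}{2 F \left(-367 + F\right)}\right) = -14 + 7 \left(30504 + F \frac{1}{2 F \left(-367 + F\right)}\right) = -14 + 7 \left(30504 + \frac{1}{2 \left(-367 + F\right)}\right) = -14 + \left(213528 + \frac{7}{2 \left(-367 + F\right)}\right) = 213514 + \frac{7}{2 \left(-367 + F\right)}$)
$- \frac{5269547}{C{\left(b{\left(-54,-49 \right)} \right)}} = - \frac{5269547}{\frac{7}{2} \frac{1}{-367 + 37} \left(-22388467 + 61004 \cdot 37\right)} = - \frac{5269547}{\frac{7}{2} \frac{1}{-330} \left(-22388467 + 2257148\right)} = - \frac{5269547}{\frac{7}{2} \left(- \frac{1}{330}\right) \left(-20131319\right)} = - \frac{5269547}{\frac{140919233}{660}} = \left(-5269547\right) \frac{660}{140919233} = - \frac{3477901020}{140919233}$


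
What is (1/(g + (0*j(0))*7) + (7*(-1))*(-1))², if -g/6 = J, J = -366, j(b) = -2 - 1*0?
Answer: 236329129/4822416 ≈ 49.006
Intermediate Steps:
j(b) = -2 (j(b) = -2 + 0 = -2)
g = 2196 (g = -6*(-366) = 2196)
(1/(g + (0*j(0))*7) + (7*(-1))*(-1))² = (1/(2196 + (0*(-2))*7) + (7*(-1))*(-1))² = (1/(2196 + 0*7) - 7*(-1))² = (1/(2196 + 0) + 7)² = (1/2196 + 7)² = (15373/2196)² = 236329129/4822416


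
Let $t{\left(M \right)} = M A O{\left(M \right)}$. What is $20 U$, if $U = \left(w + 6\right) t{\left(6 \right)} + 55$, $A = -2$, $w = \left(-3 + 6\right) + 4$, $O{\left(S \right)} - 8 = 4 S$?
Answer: $-98740$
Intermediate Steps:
$O{\left(S \right)} = 8 + 4 S$
$w = 7$ ($w = 3 + 4 = 7$)
$t{\left(M \right)} = - 2 M \left(8 + 4 M\right)$ ($t{\left(M \right)} = M \left(-2\right) \left(8 + 4 M\right) = - 2 M \left(8 + 4 M\right)$)
$U = -4937$ ($U = \left(7 + 6\right) \left(\left(-8\right) 6 \left(2 + 6\right)\right) + 55 = 13 \left(\left(-8\right) 6 \cdot 8\right) + 55 = 13 \left(-384\right) + 55 = -4992 + 55 = -4937$)
$20 U = 20 \left(-4937\right) = -98740$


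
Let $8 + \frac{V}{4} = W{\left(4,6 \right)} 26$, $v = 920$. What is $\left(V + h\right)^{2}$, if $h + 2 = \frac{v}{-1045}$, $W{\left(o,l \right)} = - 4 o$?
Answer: $\frac{126071864356}{43681} \approx 2.8862 \cdot 10^{6}$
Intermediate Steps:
$h = - \frac{602}{209}$ ($h = -2 + \frac{920}{-1045} = -2 + 920 \left(- \frac{1}{1045}\right) = -2 - \frac{184}{209} = - \frac{602}{209} \approx -2.8804$)
$V = -1696$ ($V = -32 + 4 \left(-4\right) 4 \cdot 26 = -32 + 4 \left(\left(-16\right) 26\right) = -32 + 4 \left(-416\right) = -32 - 1664 = -1696$)
$\left(V + h\right)^{2} = \left(-1696 - \frac{602}{209}\right)^{2} = \left(- \frac{355066}{209}\right)^{2} = \frac{126071864356}{43681}$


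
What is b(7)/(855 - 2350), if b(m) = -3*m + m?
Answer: 14/1495 ≈ 0.0093645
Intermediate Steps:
b(m) = -2*m
b(7)/(855 - 2350) = (-2*7)/(855 - 2350) = -14/(-1495) = -14*(-1/1495) = 14/1495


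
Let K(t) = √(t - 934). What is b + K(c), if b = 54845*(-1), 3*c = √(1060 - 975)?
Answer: -54845 + I*√(8406 - 3*√85)/3 ≈ -54845.0 + 30.511*I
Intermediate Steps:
c = √85/3 (c = √(1060 - 975)/3 = √85/3 ≈ 3.0732)
K(t) = √(-934 + t)
b = -54845
b + K(c) = -54845 + √(-934 + √85/3)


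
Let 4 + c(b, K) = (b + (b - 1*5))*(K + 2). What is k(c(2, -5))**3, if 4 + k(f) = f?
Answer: -125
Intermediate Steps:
c(b, K) = -4 + (-5 + 2*b)*(2 + K) (c(b, K) = -4 + (b + (b - 1*5))*(K + 2) = -4 + (b + (b - 5))*(2 + K) = -4 + (b + (-5 + b))*(2 + K) = -4 + (-5 + 2*b)*(2 + K))
k(f) = -4 + f
k(c(2, -5))**3 = (-4 + (-14 - 5*(-5) + 4*2 + 2*(-5)*2))**3 = (-4 + (-14 + 25 + 8 - 20))**3 = (-4 - 1)**3 = (-5)**3 = -125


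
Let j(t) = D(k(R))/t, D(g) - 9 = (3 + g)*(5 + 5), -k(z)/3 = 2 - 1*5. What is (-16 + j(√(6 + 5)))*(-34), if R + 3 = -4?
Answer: 544 - 4386*√11/11 ≈ -778.43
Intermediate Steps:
R = -7 (R = -3 - 4 = -7)
k(z) = 9 (k(z) = -3*(2 - 1*5) = -3*(2 - 5) = -3*(-3) = 9)
D(g) = 39 + 10*g (D(g) = 9 + (3 + g)*(5 + 5) = 9 + (3 + g)*10 = 9 + (30 + 10*g) = 39 + 10*g)
j(t) = 129/t (j(t) = (39 + 10*9)/t = (39 + 90)/t = 129/t)
(-16 + j(√(6 + 5)))*(-34) = (-16 + 129/(√(6 + 5)))*(-34) = (-16 + 129/(√11))*(-34) = (-16 + 129*(√11/11))*(-34) = (-16 + 129*√11/11)*(-34) = 544 - 4386*√11/11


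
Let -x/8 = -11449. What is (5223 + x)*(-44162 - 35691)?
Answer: -7730968195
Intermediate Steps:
x = 91592 (x = -8*(-11449) = 91592)
(5223 + x)*(-44162 - 35691) = (5223 + 91592)*(-44162 - 35691) = 96815*(-79853) = -7730968195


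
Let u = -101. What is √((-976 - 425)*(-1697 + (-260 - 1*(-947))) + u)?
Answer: √1414909 ≈ 1189.5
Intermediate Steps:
√((-976 - 425)*(-1697 + (-260 - 1*(-947))) + u) = √((-976 - 425)*(-1697 + (-260 - 1*(-947))) - 101) = √(-1401*(-1697 + (-260 + 947)) - 101) = √(-1401*(-1697 + 687) - 101) = √(-1401*(-1010) - 101) = √(1415010 - 101) = √1414909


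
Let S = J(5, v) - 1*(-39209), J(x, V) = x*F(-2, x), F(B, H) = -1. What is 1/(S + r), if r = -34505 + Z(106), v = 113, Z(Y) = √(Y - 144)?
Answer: 4699/22080639 - I*√38/22080639 ≈ 0.00021281 - 2.7918e-7*I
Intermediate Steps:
Z(Y) = √(-144 + Y)
J(x, V) = -x (J(x, V) = x*(-1) = -x)
r = -34505 + I*√38 (r = -34505 + √(-144 + 106) = -34505 + √(-38) = -34505 + I*√38 ≈ -34505.0 + 6.1644*I)
S = 39204 (S = -1*5 - 1*(-39209) = -5 + 39209 = 39204)
1/(S + r) = 1/(39204 + (-34505 + I*√38)) = 1/(4699 + I*√38)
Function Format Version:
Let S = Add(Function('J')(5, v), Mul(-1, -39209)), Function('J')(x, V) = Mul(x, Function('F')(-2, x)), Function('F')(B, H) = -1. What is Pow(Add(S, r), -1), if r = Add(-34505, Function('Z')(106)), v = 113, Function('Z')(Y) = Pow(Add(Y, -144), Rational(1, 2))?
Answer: Add(Rational(4699, 22080639), Mul(Rational(-1, 22080639), I, Pow(38, Rational(1, 2)))) ≈ Add(0.00021281, Mul(-2.7918e-7, I))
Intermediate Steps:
Function('Z')(Y) = Pow(Add(-144, Y), Rational(1, 2))
Function('J')(x, V) = Mul(-1, x) (Function('J')(x, V) = Mul(x, -1) = Mul(-1, x))
r = Add(-34505, Mul(I, Pow(38, Rational(1, 2)))) (r = Add(-34505, Pow(Add(-144, 106), Rational(1, 2))) = Add(-34505, Pow(-38, Rational(1, 2))) = Add(-34505, Mul(I, Pow(38, Rational(1, 2)))) ≈ Add(-34505., Mul(6.1644, I)))
S = 39204 (S = Add(Mul(-1, 5), Mul(-1, -39209)) = Add(-5, 39209) = 39204)
Pow(Add(S, r), -1) = Pow(Add(39204, Add(-34505, Mul(I, Pow(38, Rational(1, 2))))), -1) = Pow(Add(4699, Mul(I, Pow(38, Rational(1, 2)))), -1)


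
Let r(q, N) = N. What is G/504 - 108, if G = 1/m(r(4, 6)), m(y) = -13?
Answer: -707617/6552 ≈ -108.00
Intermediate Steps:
G = -1/13 (G = 1/(-13) = -1/13 ≈ -0.076923)
G/504 - 108 = -1/13/504 - 108 = (1/504)*(-1/13) - 108 = -1/6552 - 108 = -707617/6552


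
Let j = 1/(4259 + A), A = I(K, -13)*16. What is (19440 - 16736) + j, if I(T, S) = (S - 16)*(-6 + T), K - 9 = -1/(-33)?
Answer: 254573521/94147 ≈ 2704.0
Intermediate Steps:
K = 298/33 (K = 9 - 1/(-33) = 9 - 1*(-1/33) = 9 + 1/33 = 298/33 ≈ 9.0303)
I(T, S) = (-16 + S)*(-6 + T)
A = -46400/33 (A = (96 - 16*298/33 - 6*(-13) - 13*298/33)*16 = (96 - 4768/33 + 78 - 3874/33)*16 = -2900/33*16 = -46400/33 ≈ -1406.1)
j = 33/94147 (j = 1/(4259 - 46400/33) = 1/(94147/33) = 33/94147 ≈ 0.00035052)
(19440 - 16736) + j = (19440 - 16736) + 33/94147 = 2704 + 33/94147 = 254573521/94147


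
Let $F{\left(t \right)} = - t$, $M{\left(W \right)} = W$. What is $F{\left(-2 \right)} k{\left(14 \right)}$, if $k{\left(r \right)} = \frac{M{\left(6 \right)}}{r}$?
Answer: $\frac{6}{7} \approx 0.85714$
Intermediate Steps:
$k{\left(r \right)} = \frac{6}{r}$
$F{\left(-2 \right)} k{\left(14 \right)} = \left(-1\right) \left(-2\right) \frac{6}{14} = 2 \cdot 6 \cdot \frac{1}{14} = 2 \cdot \frac{3}{7} = \frac{6}{7}$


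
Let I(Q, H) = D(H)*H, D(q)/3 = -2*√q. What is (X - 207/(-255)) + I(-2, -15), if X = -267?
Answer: -22626/85 + 90*I*√15 ≈ -266.19 + 348.57*I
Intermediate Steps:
D(q) = -6*√q (D(q) = 3*(-2*√q) = -6*√q)
I(Q, H) = -6*H^(3/2) (I(Q, H) = (-6*√H)*H = -6*H^(3/2))
(X - 207/(-255)) + I(-2, -15) = (-267 - 207/(-255)) - (-90)*I*√15 = (-267 - 207*(-1/255)) - (-90)*I*√15 = (-267 + 69/85) + 90*I*√15 = -22626/85 + 90*I*√15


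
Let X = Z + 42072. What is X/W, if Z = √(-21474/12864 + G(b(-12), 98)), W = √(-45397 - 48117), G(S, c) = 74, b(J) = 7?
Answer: I*√93514*(-22550592 - √20780318)/50123504 ≈ -137.61*I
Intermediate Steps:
W = I*√93514 (W = √(-93514) = I*√93514 ≈ 305.8*I)
Z = √20780318/536 (Z = √(-21474/12864 + 74) = √(-21474*1/12864 + 74) = √(-3579/2144 + 74) = √(155077/2144) = √20780318/536 ≈ 8.5047)
X = 42072 + √20780318/536 (X = √20780318/536 + 42072 = 42072 + √20780318/536 ≈ 42081.)
X/W = (42072 + √20780318/536)/((I*√93514)) = (42072 + √20780318/536)*(-I*√93514/93514) = -I*√93514*(42072 + √20780318/536)/93514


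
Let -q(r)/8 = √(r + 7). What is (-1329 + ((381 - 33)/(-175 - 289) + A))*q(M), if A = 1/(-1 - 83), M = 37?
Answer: 446800*√11/21 ≈ 70565.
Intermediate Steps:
A = -1/84 (A = 1/(-84) = -1/84 ≈ -0.011905)
q(r) = -8*√(7 + r) (q(r) = -8*√(r + 7) = -8*√(7 + r))
(-1329 + ((381 - 33)/(-175 - 289) + A))*q(M) = (-1329 + ((381 - 33)/(-175 - 289) - 1/84))*(-8*√(7 + 37)) = (-1329 + (348/(-464) - 1/84))*(-16*√11) = (-1329 + (348*(-1/464) - 1/84))*(-16*√11) = (-1329 + (-¾ - 1/84))*(-16*√11) = (-1329 - 16/21)*(-16*√11) = -(-446800)*√11/21 = 446800*√11/21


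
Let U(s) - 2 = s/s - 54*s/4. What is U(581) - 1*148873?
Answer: -313427/2 ≈ -1.5671e+5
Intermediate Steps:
U(s) = 3 - 27*s/2 (U(s) = 2 + (s/s - 54*s/4) = 2 + (1 - 54*s*(1/4)) = 2 + (1 - 27*s/2) = 3 - 27*s/2)
U(581) - 1*148873 = (3 - 27/2*581) - 1*148873 = (3 - 15687/2) - 148873 = -15681/2 - 148873 = -313427/2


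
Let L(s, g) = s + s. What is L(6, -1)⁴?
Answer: 20736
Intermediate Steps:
L(s, g) = 2*s
L(6, -1)⁴ = (2*6)⁴ = 12⁴ = 20736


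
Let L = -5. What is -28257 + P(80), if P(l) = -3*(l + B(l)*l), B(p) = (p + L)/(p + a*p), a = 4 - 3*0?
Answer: -28542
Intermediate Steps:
a = 4 (a = 4 + 0 = 4)
B(p) = (-5 + p)/(5*p) (B(p) = (p - 5)/(p + 4*p) = (-5 + p)/((5*p)) = (-5 + p)*(1/(5*p)) = (-5 + p)/(5*p))
P(l) = 3 - 18*l/5 (P(l) = -3*(l + ((-5 + l)/(5*l))*l) = -3*(l + (-1 + l/5)) = -3*(-1 + 6*l/5) = 3 - 18*l/5)
-28257 + P(80) = -28257 + (3 - 18/5*80) = -28257 + (3 - 288) = -28257 - 285 = -28542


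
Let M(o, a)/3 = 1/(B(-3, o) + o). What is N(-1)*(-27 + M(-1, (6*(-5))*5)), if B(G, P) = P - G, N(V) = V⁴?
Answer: -24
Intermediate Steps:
M(o, a) = 3/(3 + 2*o) (M(o, a) = 3/((o - 1*(-3)) + o) = 3/((o + 3) + o) = 3/((3 + o) + o) = 3/(3 + 2*o))
N(-1)*(-27 + M(-1, (6*(-5))*5)) = (-1)⁴*(-27 + 3/(3 + 2*(-1))) = 1*(-27 + 3/(3 - 2)) = 1*(-27 + 3/1) = 1*(-27 + 3*1) = 1*(-27 + 3) = 1*(-24) = -24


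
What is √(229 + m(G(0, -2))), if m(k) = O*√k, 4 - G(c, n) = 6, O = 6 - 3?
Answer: √(229 + 3*I*√2) ≈ 15.133 + 0.1402*I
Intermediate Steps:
O = 3
G(c, n) = -2 (G(c, n) = 4 - 1*6 = 4 - 6 = -2)
m(k) = 3*√k
√(229 + m(G(0, -2))) = √(229 + 3*√(-2)) = √(229 + 3*(I*√2)) = √(229 + 3*I*√2)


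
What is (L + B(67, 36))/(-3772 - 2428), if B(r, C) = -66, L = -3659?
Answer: 149/248 ≈ 0.60081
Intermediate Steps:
(L + B(67, 36))/(-3772 - 2428) = (-3659 - 66)/(-3772 - 2428) = -3725/(-6200) = -3725*(-1/6200) = 149/248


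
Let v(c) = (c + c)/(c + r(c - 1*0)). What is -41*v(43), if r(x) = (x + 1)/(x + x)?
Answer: -151618/1871 ≈ -81.036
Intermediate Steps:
r(x) = (1 + x)/(2*x) (r(x) = (1 + x)/((2*x)) = (1 + x)*(1/(2*x)) = (1 + x)/(2*x))
v(c) = 2*c/(c + (1 + c)/(2*c)) (v(c) = (c + c)/(c + (1 + (c - 1*0))/(2*(c - 1*0))) = (2*c)/(c + (1 + (c + 0))/(2*(c + 0))) = (2*c)/(c + (1 + c)/(2*c)) = 2*c/(c + (1 + c)/(2*c)))
-41*v(43) = -164*43**2/(1 + 43 + 2*43**2) = -164*1849/(1 + 43 + 2*1849) = -164*1849/(1 + 43 + 3698) = -164*1849/3742 = -41*3698/1871 = -151618/1871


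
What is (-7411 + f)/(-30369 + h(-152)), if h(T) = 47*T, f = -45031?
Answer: 52442/37513 ≈ 1.3980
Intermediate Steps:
(-7411 + f)/(-30369 + h(-152)) = (-7411 - 45031)/(-30369 + 47*(-152)) = -52442/(-30369 - 7144) = -52442/(-37513) = -52442*(-1/37513) = 52442/37513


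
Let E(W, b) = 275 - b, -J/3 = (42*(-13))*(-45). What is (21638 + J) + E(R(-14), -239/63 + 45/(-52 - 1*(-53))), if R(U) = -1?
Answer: -3265807/63 ≈ -51838.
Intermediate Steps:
J = -73710 (J = -3*42*(-13)*(-45) = -(-1638)*(-45) = -3*24570 = -73710)
(21638 + J) + E(R(-14), -239/63 + 45/(-52 - 1*(-53))) = (21638 - 73710) + (275 - (-239/63 + 45/(-52 - 1*(-53)))) = -52072 + (275 - (-239*1/63 + 45/(-52 + 53))) = -52072 + (275 - (-239/63 + 45/1)) = -52072 + (275 - (-239/63 + 45*1)) = -52072 + (275 - (-239/63 + 45)) = -52072 + (275 - 1*2596/63) = -52072 + (275 - 2596/63) = -52072 + 14729/63 = -3265807/63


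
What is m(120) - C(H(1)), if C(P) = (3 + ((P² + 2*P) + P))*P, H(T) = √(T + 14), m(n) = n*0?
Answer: -45 - 18*√15 ≈ -114.71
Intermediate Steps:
m(n) = 0
H(T) = √(14 + T)
C(P) = P*(3 + P² + 3*P) (C(P) = (3 + (P² + 3*P))*P = (3 + P² + 3*P)*P = P*(3 + P² + 3*P))
m(120) - C(H(1)) = 0 - √(14 + 1)*(3 + (√(14 + 1))² + 3*√(14 + 1)) = 0 - √15*(3 + (√15)² + 3*√15) = 0 - √15*(3 + 15 + 3*√15) = 0 - √15*(18 + 3*√15) = -√15*(18 + 3*√15)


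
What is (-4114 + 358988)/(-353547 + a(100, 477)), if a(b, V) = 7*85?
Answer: -177437/176476 ≈ -1.0054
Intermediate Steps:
a(b, V) = 595
(-4114 + 358988)/(-353547 + a(100, 477)) = (-4114 + 358988)/(-353547 + 595) = 354874/(-352952) = 354874*(-1/352952) = -177437/176476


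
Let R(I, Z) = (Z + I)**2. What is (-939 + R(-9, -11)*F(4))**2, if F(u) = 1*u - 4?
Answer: 881721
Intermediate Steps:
F(u) = -4 + u (F(u) = u - 4 = -4 + u)
R(I, Z) = (I + Z)**2
(-939 + R(-9, -11)*F(4))**2 = (-939 + (-9 - 11)**2*(-4 + 4))**2 = (-939 + (-20)**2*0)**2 = (-939 + 400*0)**2 = (-939 + 0)**2 = (-939)**2 = 881721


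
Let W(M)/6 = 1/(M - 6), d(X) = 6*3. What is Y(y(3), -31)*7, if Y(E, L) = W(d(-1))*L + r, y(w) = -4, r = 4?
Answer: -161/2 ≈ -80.500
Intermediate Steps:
d(X) = 18
W(M) = 6/(-6 + M) (W(M) = 6/(M - 6) = 6/(-6 + M))
Y(E, L) = 4 + L/2 (Y(E, L) = (6/(-6 + 18))*L + 4 = (6/12)*L + 4 = (6*(1/12))*L + 4 = L/2 + 4 = 4 + L/2)
Y(y(3), -31)*7 = (4 + (½)*(-31))*7 = (4 - 31/2)*7 = -23/2*7 = -161/2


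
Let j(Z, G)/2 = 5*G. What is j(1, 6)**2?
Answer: 3600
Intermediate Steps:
j(Z, G) = 10*G (j(Z, G) = 2*(5*G) = 10*G)
j(1, 6)**2 = (10*6)**2 = 60**2 = 3600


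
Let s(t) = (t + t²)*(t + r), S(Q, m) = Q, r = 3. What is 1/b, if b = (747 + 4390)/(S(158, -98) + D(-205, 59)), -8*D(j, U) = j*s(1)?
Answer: 33/467 ≈ 0.070664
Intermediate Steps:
s(t) = (3 + t)*(t + t²) (s(t) = (t + t²)*(t + 3) = (t + t²)*(3 + t) = (3 + t)*(t + t²))
D(j, U) = -j (D(j, U) = -j*1*(3 + 1² + 4*1)/8 = -j*1*(3 + 1 + 4)/8 = -j*1*8/8 = -j*8/8 = -j)
b = 467/33 (b = (747 + 4390)/(158 - 1*(-205)) = 5137/(158 + 205) = 5137/363 = 5137*(1/363) = 467/33 ≈ 14.152)
1/b = 1/(467/33) = 33/467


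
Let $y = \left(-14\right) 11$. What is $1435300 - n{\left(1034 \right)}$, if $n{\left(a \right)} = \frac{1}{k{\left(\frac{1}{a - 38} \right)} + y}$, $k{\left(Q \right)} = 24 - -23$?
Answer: $\frac{153577101}{107} \approx 1.4353 \cdot 10^{6}$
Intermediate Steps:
$k{\left(Q \right)} = 47$ ($k{\left(Q \right)} = 24 + 23 = 47$)
$y = -154$
$n{\left(a \right)} = - \frac{1}{107}$ ($n{\left(a \right)} = \frac{1}{47 - 154} = \frac{1}{-107} = - \frac{1}{107}$)
$1435300 - n{\left(1034 \right)} = 1435300 - - \frac{1}{107} = 1435300 + \frac{1}{107} = \frac{153577101}{107}$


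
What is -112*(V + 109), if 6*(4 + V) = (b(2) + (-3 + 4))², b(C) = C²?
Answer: -36680/3 ≈ -12227.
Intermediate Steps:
V = ⅙ (V = -4 + (2² + (-3 + 4))²/6 = -4 + (4 + 1)²/6 = -4 + (⅙)*5² = -4 + (⅙)*25 = -4 + 25/6 = ⅙ ≈ 0.16667)
-112*(V + 109) = -112*(⅙ + 109) = -112*655/6 = -36680/3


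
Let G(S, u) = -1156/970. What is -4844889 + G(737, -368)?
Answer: -2349771743/485 ≈ -4.8449e+6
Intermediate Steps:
G(S, u) = -578/485 (G(S, u) = -1156*1/970 = -578/485)
-4844889 + G(737, -368) = -4844889 - 578/485 = -2349771743/485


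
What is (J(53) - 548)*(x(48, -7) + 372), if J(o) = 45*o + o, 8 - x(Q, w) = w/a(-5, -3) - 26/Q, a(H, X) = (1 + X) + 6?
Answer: 2890125/4 ≈ 7.2253e+5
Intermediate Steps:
a(H, X) = 7 + X
x(Q, w) = 8 + 26/Q - w/4 (x(Q, w) = 8 - (w/(7 - 3) - 26/Q) = 8 - (w/4 - 26/Q) = 8 - (-26/Q + w/4) = 8 + (26/Q - w/4) = 8 + 26/Q - w/4)
J(o) = 46*o
(J(53) - 548)*(x(48, -7) + 372) = (46*53 - 548)*((8 + 26/48 - 1/4*(-7)) + 372) = (2438 - 548)*((8 + 26*(1/48) + 7/4) + 372) = 1890*((8 + 13/24 + 7/4) + 372) = 1890*(247/24 + 372) = 1890*(9175/24) = 2890125/4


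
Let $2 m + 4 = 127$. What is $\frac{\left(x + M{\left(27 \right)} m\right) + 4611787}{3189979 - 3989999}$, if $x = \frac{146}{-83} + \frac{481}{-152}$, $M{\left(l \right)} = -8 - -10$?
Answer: $- \frac{11636758889}{2018610464} \approx -5.7647$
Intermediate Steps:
$M{\left(l \right)} = 2$ ($M{\left(l \right)} = -8 + 10 = 2$)
$m = \frac{123}{2}$ ($m = -2 + \frac{1}{2} \cdot 127 = -2 + \frac{127}{2} = \frac{123}{2} \approx 61.5$)
$x = - \frac{62115}{12616}$ ($x = 146 \left(- \frac{1}{83}\right) + 481 \left(- \frac{1}{152}\right) = - \frac{146}{83} - \frac{481}{152} = - \frac{62115}{12616} \approx -4.9235$)
$\frac{\left(x + M{\left(27 \right)} m\right) + 4611787}{3189979 - 3989999} = \frac{\left(- \frac{62115}{12616} + 2 \cdot \frac{123}{2}\right) + 4611787}{3189979 - 3989999} = \frac{\left(- \frac{62115}{12616} + 123\right) + 4611787}{-800020} = \left(\frac{1489653}{12616} + 4611787\right) \left(- \frac{1}{800020}\right) = \frac{58183794445}{12616} \left(- \frac{1}{800020}\right) = - \frac{11636758889}{2018610464}$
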